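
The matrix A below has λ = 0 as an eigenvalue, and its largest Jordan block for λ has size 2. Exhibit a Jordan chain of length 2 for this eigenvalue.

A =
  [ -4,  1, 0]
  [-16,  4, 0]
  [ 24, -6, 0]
A Jordan chain for λ = 0 of length 2:
v_1 = (-4, -16, 24)ᵀ
v_2 = (1, 0, 0)ᵀ

Let N = A − (0)·I. We want v_2 with N^2 v_2 = 0 but N^1 v_2 ≠ 0; then v_{j-1} := N · v_j for j = 2, …, 2.

Pick v_2 = (1, 0, 0)ᵀ.
Then v_1 = N · v_2 = (-4, -16, 24)ᵀ.

Sanity check: (A − (0)·I) v_1 = (0, 0, 0)ᵀ = 0. ✓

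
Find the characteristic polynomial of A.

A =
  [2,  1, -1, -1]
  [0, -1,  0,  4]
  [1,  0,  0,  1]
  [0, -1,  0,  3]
x^4 - 4*x^3 + 6*x^2 - 4*x + 1

Expanding det(x·I − A) (e.g. by cofactor expansion or by noting that A is similar to its Jordan form J, which has the same characteristic polynomial as A) gives
  χ_A(x) = x^4 - 4*x^3 + 6*x^2 - 4*x + 1
which factors as (x - 1)^4. The eigenvalues (with algebraic multiplicities) are λ = 1 with multiplicity 4.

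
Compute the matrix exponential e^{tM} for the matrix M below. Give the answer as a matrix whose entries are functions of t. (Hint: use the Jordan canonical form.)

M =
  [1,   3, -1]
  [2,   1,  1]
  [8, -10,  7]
e^{tM} =
  [t^2*exp(3*t) - 2*t*exp(3*t) + exp(3*t), -t^2*exp(3*t) + 3*t*exp(3*t), t^2*exp(3*t)/2 - t*exp(3*t)]
  [2*t*exp(3*t), -2*t*exp(3*t) + exp(3*t), t*exp(3*t)]
  [-2*t^2*exp(3*t) + 8*t*exp(3*t), 2*t^2*exp(3*t) - 10*t*exp(3*t), -t^2*exp(3*t) + 4*t*exp(3*t) + exp(3*t)]

Strategy: write M = P · J · P⁻¹ where J is a Jordan canonical form, so e^{tM} = P · e^{tJ} · P⁻¹, and e^{tJ} can be computed block-by-block.

M has Jordan form
J =
  [3, 1, 0]
  [0, 3, 1]
  [0, 0, 3]
(up to reordering of blocks).

Per-block formulas:
  For a 3×3 Jordan block J_3(3): exp(t · J_3(3)) = e^(3t)·(I + t·N + (t^2/2)·N^2), where N is the 3×3 nilpotent shift.

After assembling e^{tJ} and conjugating by P, we get:

e^{tM} =
  [t^2*exp(3*t) - 2*t*exp(3*t) + exp(3*t), -t^2*exp(3*t) + 3*t*exp(3*t), t^2*exp(3*t)/2 - t*exp(3*t)]
  [2*t*exp(3*t), -2*t*exp(3*t) + exp(3*t), t*exp(3*t)]
  [-2*t^2*exp(3*t) + 8*t*exp(3*t), 2*t^2*exp(3*t) - 10*t*exp(3*t), -t^2*exp(3*t) + 4*t*exp(3*t) + exp(3*t)]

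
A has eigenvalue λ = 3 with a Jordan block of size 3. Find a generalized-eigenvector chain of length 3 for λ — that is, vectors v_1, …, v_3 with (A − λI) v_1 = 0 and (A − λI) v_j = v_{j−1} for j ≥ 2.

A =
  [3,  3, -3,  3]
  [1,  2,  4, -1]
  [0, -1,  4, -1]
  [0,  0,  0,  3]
A Jordan chain for λ = 3 of length 3:
v_1 = (3, -1, -1, 0)ᵀ
v_2 = (0, 1, 0, 0)ᵀ
v_3 = (1, 0, 0, 0)ᵀ

Let N = A − (3)·I. We want v_3 with N^3 v_3 = 0 but N^2 v_3 ≠ 0; then v_{j-1} := N · v_j for j = 3, …, 2.

Pick v_3 = (1, 0, 0, 0)ᵀ.
Then v_2 = N · v_3 = (0, 1, 0, 0)ᵀ.
Then v_1 = N · v_2 = (3, -1, -1, 0)ᵀ.

Sanity check: (A − (3)·I) v_1 = (0, 0, 0, 0)ᵀ = 0. ✓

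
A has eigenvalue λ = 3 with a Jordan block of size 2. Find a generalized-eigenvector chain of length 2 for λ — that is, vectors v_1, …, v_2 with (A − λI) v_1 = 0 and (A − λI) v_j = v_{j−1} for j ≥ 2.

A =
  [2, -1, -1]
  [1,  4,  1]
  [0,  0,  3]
A Jordan chain for λ = 3 of length 2:
v_1 = (-1, 1, 0)ᵀ
v_2 = (1, 0, 0)ᵀ

Let N = A − (3)·I. We want v_2 with N^2 v_2 = 0 but N^1 v_2 ≠ 0; then v_{j-1} := N · v_j for j = 2, …, 2.

Pick v_2 = (1, 0, 0)ᵀ.
Then v_1 = N · v_2 = (-1, 1, 0)ᵀ.

Sanity check: (A − (3)·I) v_1 = (0, 0, 0)ᵀ = 0. ✓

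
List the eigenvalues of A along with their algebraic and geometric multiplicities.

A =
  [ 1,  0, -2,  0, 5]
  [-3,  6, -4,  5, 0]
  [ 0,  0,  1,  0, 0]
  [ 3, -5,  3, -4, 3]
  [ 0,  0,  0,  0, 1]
λ = 1: alg = 5, geom = 2

Step 1 — factor the characteristic polynomial to read off the algebraic multiplicities:
  χ_A(x) = (x - 1)^5

Step 2 — compute geometric multiplicities via the rank-nullity identity g(λ) = n − rank(A − λI):
  rank(A − (1)·I) = 3, so dim ker(A − (1)·I) = n − 3 = 2

Summary:
  λ = 1: algebraic multiplicity = 5, geometric multiplicity = 2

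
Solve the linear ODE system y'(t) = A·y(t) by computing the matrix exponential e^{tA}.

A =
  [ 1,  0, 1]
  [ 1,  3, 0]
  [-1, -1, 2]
e^{tA} =
  [-t*exp(2*t) + exp(2*t), -t^2*exp(2*t)/2, -t^2*exp(2*t)/2 + t*exp(2*t)]
  [t*exp(2*t), t^2*exp(2*t)/2 + t*exp(2*t) + exp(2*t), t^2*exp(2*t)/2]
  [-t*exp(2*t), -t^2*exp(2*t)/2 - t*exp(2*t), -t^2*exp(2*t)/2 + exp(2*t)]

Strategy: write A = P · J · P⁻¹ where J is a Jordan canonical form, so e^{tA} = P · e^{tJ} · P⁻¹, and e^{tJ} can be computed block-by-block.

A has Jordan form
J =
  [2, 1, 0]
  [0, 2, 1]
  [0, 0, 2]
(up to reordering of blocks).

Per-block formulas:
  For a 3×3 Jordan block J_3(2): exp(t · J_3(2)) = e^(2t)·(I + t·N + (t^2/2)·N^2), where N is the 3×3 nilpotent shift.

After assembling e^{tJ} and conjugating by P, we get:

e^{tA} =
  [-t*exp(2*t) + exp(2*t), -t^2*exp(2*t)/2, -t^2*exp(2*t)/2 + t*exp(2*t)]
  [t*exp(2*t), t^2*exp(2*t)/2 + t*exp(2*t) + exp(2*t), t^2*exp(2*t)/2]
  [-t*exp(2*t), -t^2*exp(2*t)/2 - t*exp(2*t), -t^2*exp(2*t)/2 + exp(2*t)]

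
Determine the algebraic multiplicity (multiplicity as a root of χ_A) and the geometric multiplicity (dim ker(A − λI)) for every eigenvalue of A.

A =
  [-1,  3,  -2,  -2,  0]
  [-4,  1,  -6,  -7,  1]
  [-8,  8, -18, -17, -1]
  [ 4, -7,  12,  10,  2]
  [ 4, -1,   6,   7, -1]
λ = -3: alg = 3, geom = 1; λ = 0: alg = 2, geom = 2

Step 1 — factor the characteristic polynomial to read off the algebraic multiplicities:
  χ_A(x) = x^2*(x + 3)^3

Step 2 — compute geometric multiplicities via the rank-nullity identity g(λ) = n − rank(A − λI):
  rank(A − (-3)·I) = 4, so dim ker(A − (-3)·I) = n − 4 = 1
  rank(A − (0)·I) = 3, so dim ker(A − (0)·I) = n − 3 = 2

Summary:
  λ = -3: algebraic multiplicity = 3, geometric multiplicity = 1
  λ = 0: algebraic multiplicity = 2, geometric multiplicity = 2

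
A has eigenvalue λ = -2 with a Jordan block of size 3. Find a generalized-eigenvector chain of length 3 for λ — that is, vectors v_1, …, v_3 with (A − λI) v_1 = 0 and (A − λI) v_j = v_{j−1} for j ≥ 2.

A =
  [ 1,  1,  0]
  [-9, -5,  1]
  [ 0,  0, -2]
A Jordan chain for λ = -2 of length 3:
v_1 = (1, -3, 0)ᵀ
v_2 = (0, 1, 0)ᵀ
v_3 = (0, 0, 1)ᵀ

Let N = A − (-2)·I. We want v_3 with N^3 v_3 = 0 but N^2 v_3 ≠ 0; then v_{j-1} := N · v_j for j = 3, …, 2.

Pick v_3 = (0, 0, 1)ᵀ.
Then v_2 = N · v_3 = (0, 1, 0)ᵀ.
Then v_1 = N · v_2 = (1, -3, 0)ᵀ.

Sanity check: (A − (-2)·I) v_1 = (0, 0, 0)ᵀ = 0. ✓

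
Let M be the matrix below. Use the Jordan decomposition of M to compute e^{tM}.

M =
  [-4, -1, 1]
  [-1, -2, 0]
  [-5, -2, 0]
e^{tM} =
  [-2*t*exp(-2*t) + exp(-2*t), -t*exp(-2*t), t*exp(-2*t)]
  [t^2*exp(-2*t) - t*exp(-2*t), t^2*exp(-2*t)/2 + exp(-2*t), -t^2*exp(-2*t)/2]
  [t^2*exp(-2*t) - 5*t*exp(-2*t), t^2*exp(-2*t)/2 - 2*t*exp(-2*t), -t^2*exp(-2*t)/2 + 2*t*exp(-2*t) + exp(-2*t)]

Strategy: write M = P · J · P⁻¹ where J is a Jordan canonical form, so e^{tM} = P · e^{tJ} · P⁻¹, and e^{tJ} can be computed block-by-block.

M has Jordan form
J =
  [-2,  1,  0]
  [ 0, -2,  1]
  [ 0,  0, -2]
(up to reordering of blocks).

Per-block formulas:
  For a 3×3 Jordan block J_3(-2): exp(t · J_3(-2)) = e^(-2t)·(I + t·N + (t^2/2)·N^2), where N is the 3×3 nilpotent shift.

After assembling e^{tJ} and conjugating by P, we get:

e^{tM} =
  [-2*t*exp(-2*t) + exp(-2*t), -t*exp(-2*t), t*exp(-2*t)]
  [t^2*exp(-2*t) - t*exp(-2*t), t^2*exp(-2*t)/2 + exp(-2*t), -t^2*exp(-2*t)/2]
  [t^2*exp(-2*t) - 5*t*exp(-2*t), t^2*exp(-2*t)/2 - 2*t*exp(-2*t), -t^2*exp(-2*t)/2 + 2*t*exp(-2*t) + exp(-2*t)]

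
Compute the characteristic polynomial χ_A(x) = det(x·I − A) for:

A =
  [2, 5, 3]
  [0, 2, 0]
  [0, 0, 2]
x^3 - 6*x^2 + 12*x - 8

Expanding det(x·I − A) (e.g. by cofactor expansion or by noting that A is similar to its Jordan form J, which has the same characteristic polynomial as A) gives
  χ_A(x) = x^3 - 6*x^2 + 12*x - 8
which factors as (x - 2)^3. The eigenvalues (with algebraic multiplicities) are λ = 2 with multiplicity 3.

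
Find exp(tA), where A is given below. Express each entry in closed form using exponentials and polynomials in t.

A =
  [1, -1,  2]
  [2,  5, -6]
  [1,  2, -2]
e^{tA} =
  [exp(t), -t*exp(t), 2*t*exp(t)]
  [2*exp(2*t) - 2*exp(t), 2*t*exp(t) + 2*exp(2*t) - exp(t), -4*t*exp(t) - 2*exp(2*t) + 2*exp(t)]
  [exp(2*t) - exp(t), t*exp(t) + exp(2*t) - exp(t), -2*t*exp(t) - exp(2*t) + 2*exp(t)]

Strategy: write A = P · J · P⁻¹ where J is a Jordan canonical form, so e^{tA} = P · e^{tJ} · P⁻¹, and e^{tJ} can be computed block-by-block.

A has Jordan form
J =
  [1, 1, 0]
  [0, 1, 0]
  [0, 0, 2]
(up to reordering of blocks).

Per-block formulas:
  For a 1×1 block at λ = 2: exp(t · [2]) = [e^(2t)].
  For a 2×2 Jordan block J_2(1): exp(t · J_2(1)) = e^(1t)·(I + t·N), where N is the 2×2 nilpotent shift.

After assembling e^{tJ} and conjugating by P, we get:

e^{tA} =
  [exp(t), -t*exp(t), 2*t*exp(t)]
  [2*exp(2*t) - 2*exp(t), 2*t*exp(t) + 2*exp(2*t) - exp(t), -4*t*exp(t) - 2*exp(2*t) + 2*exp(t)]
  [exp(2*t) - exp(t), t*exp(t) + exp(2*t) - exp(t), -2*t*exp(t) - exp(2*t) + 2*exp(t)]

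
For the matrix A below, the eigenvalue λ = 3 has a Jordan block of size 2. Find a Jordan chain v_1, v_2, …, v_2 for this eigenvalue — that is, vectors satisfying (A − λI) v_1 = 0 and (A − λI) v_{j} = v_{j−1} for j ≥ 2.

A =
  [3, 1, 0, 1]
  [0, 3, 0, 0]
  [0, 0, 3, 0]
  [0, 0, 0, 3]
A Jordan chain for λ = 3 of length 2:
v_1 = (1, 0, 0, 0)ᵀ
v_2 = (0, 1, 0, 0)ᵀ

Let N = A − (3)·I. We want v_2 with N^2 v_2 = 0 but N^1 v_2 ≠ 0; then v_{j-1} := N · v_j for j = 2, …, 2.

Pick v_2 = (0, 1, 0, 0)ᵀ.
Then v_1 = N · v_2 = (1, 0, 0, 0)ᵀ.

Sanity check: (A − (3)·I) v_1 = (0, 0, 0, 0)ᵀ = 0. ✓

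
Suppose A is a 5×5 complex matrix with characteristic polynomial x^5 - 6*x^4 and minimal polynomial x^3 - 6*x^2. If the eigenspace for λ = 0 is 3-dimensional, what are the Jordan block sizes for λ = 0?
Block sizes for λ = 0: [2, 1, 1]

Step 1 — from the characteristic polynomial, algebraic multiplicity of λ = 0 is 4. From dim ker(A − (0)·I) = 3, there are exactly 3 Jordan blocks for λ = 0.
Step 2 — from the minimal polynomial, the factor (x − 0)^2 tells us the largest block for λ = 0 has size 2.
Step 3 — with total size 4, 3 blocks, and largest block 2, the block sizes (in nonincreasing order) are [2, 1, 1].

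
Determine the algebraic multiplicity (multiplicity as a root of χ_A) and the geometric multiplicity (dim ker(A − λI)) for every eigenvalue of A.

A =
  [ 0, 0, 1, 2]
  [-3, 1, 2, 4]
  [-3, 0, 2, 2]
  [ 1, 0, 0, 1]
λ = 1: alg = 4, geom = 2

Step 1 — factor the characteristic polynomial to read off the algebraic multiplicities:
  χ_A(x) = (x - 1)^4

Step 2 — compute geometric multiplicities via the rank-nullity identity g(λ) = n − rank(A − λI):
  rank(A − (1)·I) = 2, so dim ker(A − (1)·I) = n − 2 = 2

Summary:
  λ = 1: algebraic multiplicity = 4, geometric multiplicity = 2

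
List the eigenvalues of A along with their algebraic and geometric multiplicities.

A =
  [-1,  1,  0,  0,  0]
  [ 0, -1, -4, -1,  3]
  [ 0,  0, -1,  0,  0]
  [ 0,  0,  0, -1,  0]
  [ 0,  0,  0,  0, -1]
λ = -1: alg = 5, geom = 3

Step 1 — factor the characteristic polynomial to read off the algebraic multiplicities:
  χ_A(x) = (x + 1)^5

Step 2 — compute geometric multiplicities via the rank-nullity identity g(λ) = n − rank(A − λI):
  rank(A − (-1)·I) = 2, so dim ker(A − (-1)·I) = n − 2 = 3

Summary:
  λ = -1: algebraic multiplicity = 5, geometric multiplicity = 3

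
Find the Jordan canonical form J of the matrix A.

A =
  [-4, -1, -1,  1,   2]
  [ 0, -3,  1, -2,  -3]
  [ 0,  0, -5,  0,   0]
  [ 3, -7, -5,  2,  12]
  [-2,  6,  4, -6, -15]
J_3(-5) ⊕ J_1(-5) ⊕ J_1(-5)

The characteristic polynomial is
  det(x·I − A) = x^5 + 25*x^4 + 250*x^3 + 1250*x^2 + 3125*x + 3125 = (x + 5)^5

Eigenvalues and multiplicities (the geometric multiplicity of λ is n − rank(A − λI), which equals the number of Jordan blocks for λ):
  λ = -5: algebraic multiplicity = 5, geometric multiplicity = 3

Determining the block sizes for each eigenvalue:
  λ = -5: with am = 5 and gm = 3, the partition is not yet determined (e.g. several partitions of 5 into 3 parts exist). Let N = A − (-5)·I. Computing rank(N^1) = 2, rank(N^2) = 1, rank(N^3) = 0; the number of blocks of size ≥ j is rank(N^{j−1}) − rank(N^j), giving [3, 1, 1]. So we have 1 block(s) of size 3, 2 block(s) of size 1 → block sizes [3, 1, 1]

Assembling the blocks gives a Jordan form
J =
  [-5,  1,  0,  0,  0]
  [ 0, -5,  1,  0,  0]
  [ 0,  0, -5,  0,  0]
  [ 0,  0,  0, -5,  0]
  [ 0,  0,  0,  0, -5]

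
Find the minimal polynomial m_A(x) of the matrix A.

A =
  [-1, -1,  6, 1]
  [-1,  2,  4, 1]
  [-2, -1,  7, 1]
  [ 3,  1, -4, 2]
x^4 - 10*x^3 + 36*x^2 - 54*x + 27

The characteristic polynomial is χ_A(x) = (x - 3)^3*(x - 1), so the eigenvalues are known. The minimal polynomial is
  m_A(x) = Π_λ (x − λ)^{k_λ}
where k_λ is the size of the *largest* Jordan block for λ (equivalently, the smallest k with (A − λI)^k v = 0 for every generalised eigenvector v of λ).

  λ = 1: largest Jordan block has size 1, contributing (x − 1)
  λ = 3: largest Jordan block has size 3, contributing (x − 3)^3

So m_A(x) = (x - 3)^3*(x - 1) = x^4 - 10*x^3 + 36*x^2 - 54*x + 27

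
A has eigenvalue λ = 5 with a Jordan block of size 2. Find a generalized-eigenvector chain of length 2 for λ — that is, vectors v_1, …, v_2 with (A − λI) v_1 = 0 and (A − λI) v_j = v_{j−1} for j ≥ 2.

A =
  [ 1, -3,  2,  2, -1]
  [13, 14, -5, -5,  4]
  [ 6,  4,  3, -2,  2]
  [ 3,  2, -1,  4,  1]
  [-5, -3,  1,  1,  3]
A Jordan chain for λ = 5 of length 2:
v_1 = (-4, 13, 6, 3, -5)ᵀ
v_2 = (1, 0, 0, 0, 0)ᵀ

Let N = A − (5)·I. We want v_2 with N^2 v_2 = 0 but N^1 v_2 ≠ 0; then v_{j-1} := N · v_j for j = 2, …, 2.

Pick v_2 = (1, 0, 0, 0, 0)ᵀ.
Then v_1 = N · v_2 = (-4, 13, 6, 3, -5)ᵀ.

Sanity check: (A − (5)·I) v_1 = (0, 0, 0, 0, 0)ᵀ = 0. ✓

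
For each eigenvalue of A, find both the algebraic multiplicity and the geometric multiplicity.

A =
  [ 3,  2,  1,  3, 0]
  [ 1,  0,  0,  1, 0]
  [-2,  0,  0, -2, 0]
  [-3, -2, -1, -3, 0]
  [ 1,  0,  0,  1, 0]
λ = 0: alg = 5, geom = 3

Step 1 — factor the characteristic polynomial to read off the algebraic multiplicities:
  χ_A(x) = x^5

Step 2 — compute geometric multiplicities via the rank-nullity identity g(λ) = n − rank(A − λI):
  rank(A − (0)·I) = 2, so dim ker(A − (0)·I) = n − 2 = 3

Summary:
  λ = 0: algebraic multiplicity = 5, geometric multiplicity = 3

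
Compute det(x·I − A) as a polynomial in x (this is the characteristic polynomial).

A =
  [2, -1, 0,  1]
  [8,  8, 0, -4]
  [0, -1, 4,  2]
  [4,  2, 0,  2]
x^4 - 16*x^3 + 96*x^2 - 256*x + 256

Expanding det(x·I − A) (e.g. by cofactor expansion or by noting that A is similar to its Jordan form J, which has the same characteristic polynomial as A) gives
  χ_A(x) = x^4 - 16*x^3 + 96*x^2 - 256*x + 256
which factors as (x - 4)^4. The eigenvalues (with algebraic multiplicities) are λ = 4 with multiplicity 4.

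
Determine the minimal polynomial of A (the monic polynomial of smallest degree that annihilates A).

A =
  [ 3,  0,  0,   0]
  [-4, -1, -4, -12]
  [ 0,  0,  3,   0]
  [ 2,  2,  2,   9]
x^2 - 8*x + 15

The characteristic polynomial is χ_A(x) = (x - 5)*(x - 3)^3, so the eigenvalues are known. The minimal polynomial is
  m_A(x) = Π_λ (x − λ)^{k_λ}
where k_λ is the size of the *largest* Jordan block for λ (equivalently, the smallest k with (A − λI)^k v = 0 for every generalised eigenvector v of λ).

  λ = 3: largest Jordan block has size 1, contributing (x − 3)
  λ = 5: largest Jordan block has size 1, contributing (x − 5)

So m_A(x) = (x - 5)*(x - 3) = x^2 - 8*x + 15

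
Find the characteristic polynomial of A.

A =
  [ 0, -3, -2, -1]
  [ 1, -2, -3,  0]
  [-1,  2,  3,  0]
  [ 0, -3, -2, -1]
x^4

Expanding det(x·I − A) (e.g. by cofactor expansion or by noting that A is similar to its Jordan form J, which has the same characteristic polynomial as A) gives
  χ_A(x) = x^4
which factors as x^4. The eigenvalues (with algebraic multiplicities) are λ = 0 with multiplicity 4.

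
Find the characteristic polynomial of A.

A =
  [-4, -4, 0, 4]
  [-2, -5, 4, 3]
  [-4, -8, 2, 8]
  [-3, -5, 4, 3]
x^4 + 4*x^3 - 16*x - 16

Expanding det(x·I − A) (e.g. by cofactor expansion or by noting that A is similar to its Jordan form J, which has the same characteristic polynomial as A) gives
  χ_A(x) = x^4 + 4*x^3 - 16*x - 16
which factors as (x - 2)*(x + 2)^3. The eigenvalues (with algebraic multiplicities) are λ = -2 with multiplicity 3, λ = 2 with multiplicity 1.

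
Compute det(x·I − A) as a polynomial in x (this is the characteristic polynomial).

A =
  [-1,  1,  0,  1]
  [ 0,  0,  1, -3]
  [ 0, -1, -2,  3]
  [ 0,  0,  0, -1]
x^4 + 4*x^3 + 6*x^2 + 4*x + 1

Expanding det(x·I − A) (e.g. by cofactor expansion or by noting that A is similar to its Jordan form J, which has the same characteristic polynomial as A) gives
  χ_A(x) = x^4 + 4*x^3 + 6*x^2 + 4*x + 1
which factors as (x + 1)^4. The eigenvalues (with algebraic multiplicities) are λ = -1 with multiplicity 4.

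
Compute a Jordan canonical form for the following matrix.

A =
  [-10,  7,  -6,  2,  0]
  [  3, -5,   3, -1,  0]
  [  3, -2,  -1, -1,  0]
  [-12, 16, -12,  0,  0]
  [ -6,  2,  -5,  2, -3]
J_3(-4) ⊕ J_1(-4) ⊕ J_1(-3)

The characteristic polynomial is
  det(x·I − A) = x^5 + 19*x^4 + 144*x^3 + 544*x^2 + 1024*x + 768 = (x + 3)*(x + 4)^4

Eigenvalues and multiplicities (the geometric multiplicity of λ is n − rank(A − λI), which equals the number of Jordan blocks for λ):
  λ = -4: algebraic multiplicity = 4, geometric multiplicity = 2
  λ = -3: algebraic multiplicity = 1, geometric multiplicity = 1

Determining the block sizes for each eigenvalue:
  λ = -4: with am = 4 and gm = 2, the partition is not yet determined (e.g. several partitions of 4 into 2 parts exist). Let N = A − (-4)·I. Computing rank(N^1) = 3, rank(N^2) = 2, rank(N^3) = 1; the number of blocks of size ≥ j is rank(N^{j−1}) − rank(N^j), giving [2, 1, 1]. So we have 1 block(s) of size 3, 1 block(s) of size 1 → block sizes [3, 1]
  λ = -3: one block (gm = 1), so the single block has size am = 1 → block sizes [1]

Assembling the blocks gives a Jordan form
J =
  [-4,  1,  0,  0,  0]
  [ 0, -4,  1,  0,  0]
  [ 0,  0, -4,  0,  0]
  [ 0,  0,  0, -4,  0]
  [ 0,  0,  0,  0, -3]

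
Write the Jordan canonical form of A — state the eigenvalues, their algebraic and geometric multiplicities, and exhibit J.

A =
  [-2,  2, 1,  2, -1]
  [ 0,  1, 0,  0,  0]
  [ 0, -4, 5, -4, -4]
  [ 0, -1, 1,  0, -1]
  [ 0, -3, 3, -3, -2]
J_1(-2) ⊕ J_2(1) ⊕ J_1(1) ⊕ J_1(1)

The characteristic polynomial is
  det(x·I − A) = x^5 - 2*x^4 - 2*x^3 + 8*x^2 - 7*x + 2 = (x - 1)^4*(x + 2)

Eigenvalues and multiplicities (the geometric multiplicity of λ is n − rank(A − λI), which equals the number of Jordan blocks for λ):
  λ = -2: algebraic multiplicity = 1, geometric multiplicity = 1
  λ = 1: algebraic multiplicity = 4, geometric multiplicity = 3

Determining the block sizes for each eigenvalue:
  λ = -2: one block (gm = 1), so the single block has size am = 1 → block sizes [1]
  λ = 1: 3 blocks summing to 4 forces exactly one block of size 2 and the rest size 1 → block sizes [2, 1, 1]

Assembling the blocks gives a Jordan form
J =
  [-2, 0, 0, 0, 0]
  [ 0, 1, 1, 0, 0]
  [ 0, 0, 1, 0, 0]
  [ 0, 0, 0, 1, 0]
  [ 0, 0, 0, 0, 1]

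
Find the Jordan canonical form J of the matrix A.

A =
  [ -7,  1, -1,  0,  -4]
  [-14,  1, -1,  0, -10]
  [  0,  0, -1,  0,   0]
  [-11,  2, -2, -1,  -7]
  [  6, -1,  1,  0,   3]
J_3(-1) ⊕ J_2(-1)

The characteristic polynomial is
  det(x·I − A) = x^5 + 5*x^4 + 10*x^3 + 10*x^2 + 5*x + 1 = (x + 1)^5

Eigenvalues and multiplicities (the geometric multiplicity of λ is n − rank(A − λI), which equals the number of Jordan blocks for λ):
  λ = -1: algebraic multiplicity = 5, geometric multiplicity = 2

Determining the block sizes for each eigenvalue:
  λ = -1: with am = 5 and gm = 2, the partition is not yet determined (e.g. several partitions of 5 into 2 parts exist). Let N = A − (-1)·I. Computing rank(N^1) = 3, rank(N^2) = 1, rank(N^3) = 0; the number of blocks of size ≥ j is rank(N^{j−1}) − rank(N^j), giving [2, 2, 1]. So we have 1 block(s) of size 3, 1 block(s) of size 2 → block sizes [3, 2]

Assembling the blocks gives a Jordan form
J =
  [-1,  1,  0,  0,  0]
  [ 0, -1,  1,  0,  0]
  [ 0,  0, -1,  0,  0]
  [ 0,  0,  0, -1,  1]
  [ 0,  0,  0,  0, -1]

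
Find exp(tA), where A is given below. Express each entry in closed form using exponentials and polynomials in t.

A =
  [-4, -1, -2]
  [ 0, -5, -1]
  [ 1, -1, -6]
e^{tA} =
  [-t^2*exp(-5*t)/2 + t*exp(-5*t) + exp(-5*t), t^2*exp(-5*t)/2 - t*exp(-5*t), t^2*exp(-5*t)/2 - 2*t*exp(-5*t)]
  [-t^2*exp(-5*t)/2, t^2*exp(-5*t)/2 + exp(-5*t), t^2*exp(-5*t)/2 - t*exp(-5*t)]
  [t*exp(-5*t), -t*exp(-5*t), -t*exp(-5*t) + exp(-5*t)]

Strategy: write A = P · J · P⁻¹ where J is a Jordan canonical form, so e^{tA} = P · e^{tJ} · P⁻¹, and e^{tJ} can be computed block-by-block.

A has Jordan form
J =
  [-5,  1,  0]
  [ 0, -5,  1]
  [ 0,  0, -5]
(up to reordering of blocks).

Per-block formulas:
  For a 3×3 Jordan block J_3(-5): exp(t · J_3(-5)) = e^(-5t)·(I + t·N + (t^2/2)·N^2), where N is the 3×3 nilpotent shift.

After assembling e^{tJ} and conjugating by P, we get:

e^{tA} =
  [-t^2*exp(-5*t)/2 + t*exp(-5*t) + exp(-5*t), t^2*exp(-5*t)/2 - t*exp(-5*t), t^2*exp(-5*t)/2 - 2*t*exp(-5*t)]
  [-t^2*exp(-5*t)/2, t^2*exp(-5*t)/2 + exp(-5*t), t^2*exp(-5*t)/2 - t*exp(-5*t)]
  [t*exp(-5*t), -t*exp(-5*t), -t*exp(-5*t) + exp(-5*t)]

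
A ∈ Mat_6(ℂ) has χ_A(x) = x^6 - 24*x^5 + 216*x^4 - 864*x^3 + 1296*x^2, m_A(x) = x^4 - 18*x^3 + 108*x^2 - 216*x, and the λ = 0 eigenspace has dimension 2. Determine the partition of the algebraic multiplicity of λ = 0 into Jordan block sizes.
Block sizes for λ = 0: [1, 1]

Step 1 — from the characteristic polynomial, algebraic multiplicity of λ = 0 is 2. From dim ker(A − (0)·I) = 2, there are exactly 2 Jordan blocks for λ = 0.
Step 2 — from the minimal polynomial, the factor (x − 0) tells us the largest block for λ = 0 has size 1.
Step 3 — with total size 2, 2 blocks, and largest block 1, the block sizes (in nonincreasing order) are [1, 1].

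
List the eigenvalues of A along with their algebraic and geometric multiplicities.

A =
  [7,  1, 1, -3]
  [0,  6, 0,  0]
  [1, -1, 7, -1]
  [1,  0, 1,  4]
λ = 6: alg = 4, geom = 2

Step 1 — factor the characteristic polynomial to read off the algebraic multiplicities:
  χ_A(x) = (x - 6)^4

Step 2 — compute geometric multiplicities via the rank-nullity identity g(λ) = n − rank(A − λI):
  rank(A − (6)·I) = 2, so dim ker(A − (6)·I) = n − 2 = 2

Summary:
  λ = 6: algebraic multiplicity = 4, geometric multiplicity = 2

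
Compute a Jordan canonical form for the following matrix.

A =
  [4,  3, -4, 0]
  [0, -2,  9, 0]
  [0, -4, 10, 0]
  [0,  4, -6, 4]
J_3(4) ⊕ J_1(4)

The characteristic polynomial is
  det(x·I − A) = x^4 - 16*x^3 + 96*x^2 - 256*x + 256 = (x - 4)^4

Eigenvalues and multiplicities (the geometric multiplicity of λ is n − rank(A − λI), which equals the number of Jordan blocks for λ):
  λ = 4: algebraic multiplicity = 4, geometric multiplicity = 2

Determining the block sizes for each eigenvalue:
  λ = 4: with am = 4 and gm = 2, the partition is not yet determined (e.g. several partitions of 4 into 2 parts exist). Let N = A − (4)·I. Computing rank(N^1) = 2, rank(N^2) = 1, rank(N^3) = 0; the number of blocks of size ≥ j is rank(N^{j−1}) − rank(N^j), giving [2, 1, 1]. So we have 1 block(s) of size 3, 1 block(s) of size 1 → block sizes [3, 1]

Assembling the blocks gives a Jordan form
J =
  [4, 1, 0, 0]
  [0, 4, 1, 0]
  [0, 0, 4, 0]
  [0, 0, 0, 4]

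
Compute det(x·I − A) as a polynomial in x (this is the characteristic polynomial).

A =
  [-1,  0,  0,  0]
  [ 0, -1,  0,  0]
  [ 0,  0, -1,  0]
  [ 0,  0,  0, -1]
x^4 + 4*x^3 + 6*x^2 + 4*x + 1

Expanding det(x·I − A) (e.g. by cofactor expansion or by noting that A is similar to its Jordan form J, which has the same characteristic polynomial as A) gives
  χ_A(x) = x^4 + 4*x^3 + 6*x^2 + 4*x + 1
which factors as (x + 1)^4. The eigenvalues (with algebraic multiplicities) are λ = -1 with multiplicity 4.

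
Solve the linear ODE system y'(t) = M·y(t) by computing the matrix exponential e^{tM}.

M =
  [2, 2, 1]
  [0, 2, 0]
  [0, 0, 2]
e^{tM} =
  [exp(2*t), 2*t*exp(2*t), t*exp(2*t)]
  [0, exp(2*t), 0]
  [0, 0, exp(2*t)]

Strategy: write M = P · J · P⁻¹ where J is a Jordan canonical form, so e^{tM} = P · e^{tJ} · P⁻¹, and e^{tJ} can be computed block-by-block.

M has Jordan form
J =
  [2, 1, 0]
  [0, 2, 0]
  [0, 0, 2]
(up to reordering of blocks).

Per-block formulas:
  For a 1×1 block at λ = 2: exp(t · [2]) = [e^(2t)].
  For a 2×2 Jordan block J_2(2): exp(t · J_2(2)) = e^(2t)·(I + t·N), where N is the 2×2 nilpotent shift.

After assembling e^{tJ} and conjugating by P, we get:

e^{tM} =
  [exp(2*t), 2*t*exp(2*t), t*exp(2*t)]
  [0, exp(2*t), 0]
  [0, 0, exp(2*t)]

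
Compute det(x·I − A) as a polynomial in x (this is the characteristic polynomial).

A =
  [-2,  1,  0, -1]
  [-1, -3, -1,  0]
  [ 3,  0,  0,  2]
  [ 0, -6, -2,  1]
x^4 + 4*x^3 + 6*x^2 + 4*x + 1

Expanding det(x·I − A) (e.g. by cofactor expansion or by noting that A is similar to its Jordan form J, which has the same characteristic polynomial as A) gives
  χ_A(x) = x^4 + 4*x^3 + 6*x^2 + 4*x + 1
which factors as (x + 1)^4. The eigenvalues (with algebraic multiplicities) are λ = -1 with multiplicity 4.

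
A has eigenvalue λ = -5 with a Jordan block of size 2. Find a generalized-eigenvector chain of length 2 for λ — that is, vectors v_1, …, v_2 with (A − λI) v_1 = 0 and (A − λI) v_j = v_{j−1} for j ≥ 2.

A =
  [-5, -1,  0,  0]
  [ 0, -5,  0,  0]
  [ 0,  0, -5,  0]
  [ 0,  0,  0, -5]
A Jordan chain for λ = -5 of length 2:
v_1 = (-1, 0, 0, 0)ᵀ
v_2 = (0, 1, 0, 0)ᵀ

Let N = A − (-5)·I. We want v_2 with N^2 v_2 = 0 but N^1 v_2 ≠ 0; then v_{j-1} := N · v_j for j = 2, …, 2.

Pick v_2 = (0, 1, 0, 0)ᵀ.
Then v_1 = N · v_2 = (-1, 0, 0, 0)ᵀ.

Sanity check: (A − (-5)·I) v_1 = (0, 0, 0, 0)ᵀ = 0. ✓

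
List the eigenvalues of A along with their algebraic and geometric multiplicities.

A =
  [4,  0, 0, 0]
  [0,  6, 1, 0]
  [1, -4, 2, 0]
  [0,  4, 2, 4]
λ = 4: alg = 4, geom = 2

Step 1 — factor the characteristic polynomial to read off the algebraic multiplicities:
  χ_A(x) = (x - 4)^4

Step 2 — compute geometric multiplicities via the rank-nullity identity g(λ) = n − rank(A − λI):
  rank(A − (4)·I) = 2, so dim ker(A − (4)·I) = n − 2 = 2

Summary:
  λ = 4: algebraic multiplicity = 4, geometric multiplicity = 2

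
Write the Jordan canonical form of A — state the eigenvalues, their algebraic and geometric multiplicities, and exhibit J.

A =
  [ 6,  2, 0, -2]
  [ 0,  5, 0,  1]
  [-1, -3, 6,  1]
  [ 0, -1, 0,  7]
J_2(6) ⊕ J_2(6)

The characteristic polynomial is
  det(x·I − A) = x^4 - 24*x^3 + 216*x^2 - 864*x + 1296 = (x - 6)^4

Eigenvalues and multiplicities (the geometric multiplicity of λ is n − rank(A − λI), which equals the number of Jordan blocks for λ):
  λ = 6: algebraic multiplicity = 4, geometric multiplicity = 2

Determining the block sizes for each eigenvalue:
  λ = 6: with am = 4 and gm = 2, the partition is not yet determined (e.g. several partitions of 4 into 2 parts exist). Let N = A − (6)·I. Computing rank(N^1) = 2, rank(N^2) = 0; the number of blocks of size ≥ j is rank(N^{j−1}) − rank(N^j), giving [2, 2]. So we have 2 block(s) of size 2 → block sizes [2, 2]

Assembling the blocks gives a Jordan form
J =
  [6, 1, 0, 0]
  [0, 6, 0, 0]
  [0, 0, 6, 1]
  [0, 0, 0, 6]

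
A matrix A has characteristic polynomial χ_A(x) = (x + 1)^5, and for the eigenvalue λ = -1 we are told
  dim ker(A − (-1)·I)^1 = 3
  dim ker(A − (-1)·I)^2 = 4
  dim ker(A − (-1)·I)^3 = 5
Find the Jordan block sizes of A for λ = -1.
Block sizes for λ = -1: [3, 1, 1]

From the dimensions of kernels of powers, the number of Jordan blocks of size at least j is d_j − d_{j−1} where d_j = dim ker(N^j) (with d_0 = 0). Computing the differences gives [3, 1, 1].
The number of blocks of size exactly k is (#blocks of size ≥ k) − (#blocks of size ≥ k + 1), so the partition is: 2 block(s) of size 1, 1 block(s) of size 3.
In nonincreasing order the block sizes are [3, 1, 1].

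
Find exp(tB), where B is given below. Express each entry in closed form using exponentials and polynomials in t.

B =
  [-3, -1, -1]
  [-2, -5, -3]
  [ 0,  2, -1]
e^{tB} =
  [t^2*exp(-3*t) + exp(-3*t), -t*exp(-3*t), t^2*exp(-3*t)/2 - t*exp(-3*t)]
  [2*t^2*exp(-3*t) - 2*t*exp(-3*t), -2*t*exp(-3*t) + exp(-3*t), t^2*exp(-3*t) - 3*t*exp(-3*t)]
  [-2*t^2*exp(-3*t), 2*t*exp(-3*t), -t^2*exp(-3*t) + 2*t*exp(-3*t) + exp(-3*t)]

Strategy: write B = P · J · P⁻¹ where J is a Jordan canonical form, so e^{tB} = P · e^{tJ} · P⁻¹, and e^{tJ} can be computed block-by-block.

B has Jordan form
J =
  [-3,  1,  0]
  [ 0, -3,  1]
  [ 0,  0, -3]
(up to reordering of blocks).

Per-block formulas:
  For a 3×3 Jordan block J_3(-3): exp(t · J_3(-3)) = e^(-3t)·(I + t·N + (t^2/2)·N^2), where N is the 3×3 nilpotent shift.

After assembling e^{tJ} and conjugating by P, we get:

e^{tB} =
  [t^2*exp(-3*t) + exp(-3*t), -t*exp(-3*t), t^2*exp(-3*t)/2 - t*exp(-3*t)]
  [2*t^2*exp(-3*t) - 2*t*exp(-3*t), -2*t*exp(-3*t) + exp(-3*t), t^2*exp(-3*t) - 3*t*exp(-3*t)]
  [-2*t^2*exp(-3*t), 2*t*exp(-3*t), -t^2*exp(-3*t) + 2*t*exp(-3*t) + exp(-3*t)]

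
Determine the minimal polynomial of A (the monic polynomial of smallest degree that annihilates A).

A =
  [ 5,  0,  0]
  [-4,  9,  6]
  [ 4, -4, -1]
x^2 - 8*x + 15

The characteristic polynomial is χ_A(x) = (x - 5)^2*(x - 3), so the eigenvalues are known. The minimal polynomial is
  m_A(x) = Π_λ (x − λ)^{k_λ}
where k_λ is the size of the *largest* Jordan block for λ (equivalently, the smallest k with (A − λI)^k v = 0 for every generalised eigenvector v of λ).

  λ = 3: largest Jordan block has size 1, contributing (x − 3)
  λ = 5: largest Jordan block has size 1, contributing (x − 5)

So m_A(x) = (x - 5)*(x - 3) = x^2 - 8*x + 15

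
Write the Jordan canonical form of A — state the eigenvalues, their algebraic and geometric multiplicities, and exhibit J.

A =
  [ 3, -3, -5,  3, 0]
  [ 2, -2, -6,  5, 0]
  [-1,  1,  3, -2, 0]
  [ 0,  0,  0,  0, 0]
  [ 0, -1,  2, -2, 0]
J_3(0) ⊕ J_2(2)

The characteristic polynomial is
  det(x·I − A) = x^5 - 4*x^4 + 4*x^3 = x^3*(x - 2)^2

Eigenvalues and multiplicities (the geometric multiplicity of λ is n − rank(A − λI), which equals the number of Jordan blocks for λ):
  λ = 0: algebraic multiplicity = 3, geometric multiplicity = 1
  λ = 2: algebraic multiplicity = 2, geometric multiplicity = 1

Determining the block sizes for each eigenvalue:
  λ = 0: one block (gm = 1), so the single block has size am = 3 → block sizes [3]
  λ = 2: one block (gm = 1), so the single block has size am = 2 → block sizes [2]

Assembling the blocks gives a Jordan form
J =
  [0, 1, 0, 0, 0]
  [0, 0, 1, 0, 0]
  [0, 0, 0, 0, 0]
  [0, 0, 0, 2, 1]
  [0, 0, 0, 0, 2]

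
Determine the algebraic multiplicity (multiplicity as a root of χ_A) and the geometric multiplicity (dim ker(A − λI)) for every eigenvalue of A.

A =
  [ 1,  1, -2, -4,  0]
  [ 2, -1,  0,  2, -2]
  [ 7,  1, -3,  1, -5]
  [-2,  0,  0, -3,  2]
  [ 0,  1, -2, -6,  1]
λ = -1: alg = 5, geom = 3

Step 1 — factor the characteristic polynomial to read off the algebraic multiplicities:
  χ_A(x) = (x + 1)^5

Step 2 — compute geometric multiplicities via the rank-nullity identity g(λ) = n − rank(A − λI):
  rank(A − (-1)·I) = 2, so dim ker(A − (-1)·I) = n − 2 = 3

Summary:
  λ = -1: algebraic multiplicity = 5, geometric multiplicity = 3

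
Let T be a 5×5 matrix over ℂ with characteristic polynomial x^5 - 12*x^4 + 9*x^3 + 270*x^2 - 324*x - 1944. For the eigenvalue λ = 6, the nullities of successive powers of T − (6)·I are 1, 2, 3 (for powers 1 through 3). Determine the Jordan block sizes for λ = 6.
Block sizes for λ = 6: [3]

From the dimensions of kernels of powers, the number of Jordan blocks of size at least j is d_j − d_{j−1} where d_j = dim ker(N^j) (with d_0 = 0). Computing the differences gives [1, 1, 1].
The number of blocks of size exactly k is (#blocks of size ≥ k) − (#blocks of size ≥ k + 1), so the partition is: 1 block(s) of size 3.
In nonincreasing order the block sizes are [3].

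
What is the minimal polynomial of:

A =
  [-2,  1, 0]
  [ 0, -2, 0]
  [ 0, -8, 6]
x^3 - 2*x^2 - 20*x - 24

The characteristic polynomial is χ_A(x) = (x - 6)*(x + 2)^2, so the eigenvalues are known. The minimal polynomial is
  m_A(x) = Π_λ (x − λ)^{k_λ}
where k_λ is the size of the *largest* Jordan block for λ (equivalently, the smallest k with (A − λI)^k v = 0 for every generalised eigenvector v of λ).

  λ = -2: largest Jordan block has size 2, contributing (x + 2)^2
  λ = 6: largest Jordan block has size 1, contributing (x − 6)

So m_A(x) = (x - 6)*(x + 2)^2 = x^3 - 2*x^2 - 20*x - 24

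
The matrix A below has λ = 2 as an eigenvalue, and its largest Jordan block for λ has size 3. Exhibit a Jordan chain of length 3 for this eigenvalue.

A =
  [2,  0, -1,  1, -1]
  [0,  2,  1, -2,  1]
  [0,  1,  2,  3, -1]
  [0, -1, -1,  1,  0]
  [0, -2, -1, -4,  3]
A Jordan chain for λ = 2 of length 3:
v_1 = (0, 1, -1, 0, 1)ᵀ
v_2 = (0, 0, 1, -1, -2)ᵀ
v_3 = (0, 1, 0, 0, 0)ᵀ

Let N = A − (2)·I. We want v_3 with N^3 v_3 = 0 but N^2 v_3 ≠ 0; then v_{j-1} := N · v_j for j = 3, …, 2.

Pick v_3 = (0, 1, 0, 0, 0)ᵀ.
Then v_2 = N · v_3 = (0, 0, 1, -1, -2)ᵀ.
Then v_1 = N · v_2 = (0, 1, -1, 0, 1)ᵀ.

Sanity check: (A − (2)·I) v_1 = (0, 0, 0, 0, 0)ᵀ = 0. ✓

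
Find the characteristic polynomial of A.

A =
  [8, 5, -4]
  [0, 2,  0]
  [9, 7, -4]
x^3 - 6*x^2 + 12*x - 8

Expanding det(x·I − A) (e.g. by cofactor expansion or by noting that A is similar to its Jordan form J, which has the same characteristic polynomial as A) gives
  χ_A(x) = x^3 - 6*x^2 + 12*x - 8
which factors as (x - 2)^3. The eigenvalues (with algebraic multiplicities) are λ = 2 with multiplicity 3.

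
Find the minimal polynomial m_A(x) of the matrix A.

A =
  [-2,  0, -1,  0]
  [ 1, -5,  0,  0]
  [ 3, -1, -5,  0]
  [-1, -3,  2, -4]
x^3 + 12*x^2 + 48*x + 64

The characteristic polynomial is χ_A(x) = (x + 4)^4, so the eigenvalues are known. The minimal polynomial is
  m_A(x) = Π_λ (x − λ)^{k_λ}
where k_λ is the size of the *largest* Jordan block for λ (equivalently, the smallest k with (A − λI)^k v = 0 for every generalised eigenvector v of λ).

  λ = -4: largest Jordan block has size 3, contributing (x + 4)^3

So m_A(x) = (x + 4)^3 = x^3 + 12*x^2 + 48*x + 64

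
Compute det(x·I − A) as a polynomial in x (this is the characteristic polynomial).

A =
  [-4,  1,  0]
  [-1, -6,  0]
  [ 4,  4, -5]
x^3 + 15*x^2 + 75*x + 125

Expanding det(x·I − A) (e.g. by cofactor expansion or by noting that A is similar to its Jordan form J, which has the same characteristic polynomial as A) gives
  χ_A(x) = x^3 + 15*x^2 + 75*x + 125
which factors as (x + 5)^3. The eigenvalues (with algebraic multiplicities) are λ = -5 with multiplicity 3.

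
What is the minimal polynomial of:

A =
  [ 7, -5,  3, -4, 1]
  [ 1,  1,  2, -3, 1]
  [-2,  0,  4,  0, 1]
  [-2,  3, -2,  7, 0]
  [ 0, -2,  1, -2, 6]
x^3 - 15*x^2 + 75*x - 125

The characteristic polynomial is χ_A(x) = (x - 5)^5, so the eigenvalues are known. The minimal polynomial is
  m_A(x) = Π_λ (x − λ)^{k_λ}
where k_λ is the size of the *largest* Jordan block for λ (equivalently, the smallest k with (A − λI)^k v = 0 for every generalised eigenvector v of λ).

  λ = 5: largest Jordan block has size 3, contributing (x − 5)^3

So m_A(x) = (x - 5)^3 = x^3 - 15*x^2 + 75*x - 125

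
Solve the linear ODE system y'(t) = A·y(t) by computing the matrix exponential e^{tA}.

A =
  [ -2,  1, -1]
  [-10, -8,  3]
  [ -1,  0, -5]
e^{tA} =
  [3*t*exp(-5*t) + exp(-5*t), t*exp(-5*t), -t*exp(-5*t)]
  [-3*t^2*exp(-5*t)/2 - 10*t*exp(-5*t), -t^2*exp(-5*t)/2 - 3*t*exp(-5*t) + exp(-5*t), t^2*exp(-5*t)/2 + 3*t*exp(-5*t)]
  [-3*t^2*exp(-5*t)/2 - t*exp(-5*t), -t^2*exp(-5*t)/2, t^2*exp(-5*t)/2 + exp(-5*t)]

Strategy: write A = P · J · P⁻¹ where J is a Jordan canonical form, so e^{tA} = P · e^{tJ} · P⁻¹, and e^{tJ} can be computed block-by-block.

A has Jordan form
J =
  [-5,  1,  0]
  [ 0, -5,  1]
  [ 0,  0, -5]
(up to reordering of blocks).

Per-block formulas:
  For a 3×3 Jordan block J_3(-5): exp(t · J_3(-5)) = e^(-5t)·(I + t·N + (t^2/2)·N^2), where N is the 3×3 nilpotent shift.

After assembling e^{tJ} and conjugating by P, we get:

e^{tA} =
  [3*t*exp(-5*t) + exp(-5*t), t*exp(-5*t), -t*exp(-5*t)]
  [-3*t^2*exp(-5*t)/2 - 10*t*exp(-5*t), -t^2*exp(-5*t)/2 - 3*t*exp(-5*t) + exp(-5*t), t^2*exp(-5*t)/2 + 3*t*exp(-5*t)]
  [-3*t^2*exp(-5*t)/2 - t*exp(-5*t), -t^2*exp(-5*t)/2, t^2*exp(-5*t)/2 + exp(-5*t)]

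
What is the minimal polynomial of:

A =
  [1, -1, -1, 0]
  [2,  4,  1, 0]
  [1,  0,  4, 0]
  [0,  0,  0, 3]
x^3 - 9*x^2 + 27*x - 27

The characteristic polynomial is χ_A(x) = (x - 3)^4, so the eigenvalues are known. The minimal polynomial is
  m_A(x) = Π_λ (x − λ)^{k_λ}
where k_λ is the size of the *largest* Jordan block for λ (equivalently, the smallest k with (A − λI)^k v = 0 for every generalised eigenvector v of λ).

  λ = 3: largest Jordan block has size 3, contributing (x − 3)^3

So m_A(x) = (x - 3)^3 = x^3 - 9*x^2 + 27*x - 27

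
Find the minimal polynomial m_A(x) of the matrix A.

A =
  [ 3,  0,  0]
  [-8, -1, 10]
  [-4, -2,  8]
x^2 - 7*x + 12

The characteristic polynomial is χ_A(x) = (x - 4)*(x - 3)^2, so the eigenvalues are known. The minimal polynomial is
  m_A(x) = Π_λ (x − λ)^{k_λ}
where k_λ is the size of the *largest* Jordan block for λ (equivalently, the smallest k with (A − λI)^k v = 0 for every generalised eigenvector v of λ).

  λ = 3: largest Jordan block has size 1, contributing (x − 3)
  λ = 4: largest Jordan block has size 1, contributing (x − 4)

So m_A(x) = (x - 4)*(x - 3) = x^2 - 7*x + 12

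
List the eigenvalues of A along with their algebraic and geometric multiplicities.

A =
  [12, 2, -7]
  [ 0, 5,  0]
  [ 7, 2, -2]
λ = 5: alg = 3, geom = 2

Step 1 — factor the characteristic polynomial to read off the algebraic multiplicities:
  χ_A(x) = (x - 5)^3

Step 2 — compute geometric multiplicities via the rank-nullity identity g(λ) = n − rank(A − λI):
  rank(A − (5)·I) = 1, so dim ker(A − (5)·I) = n − 1 = 2

Summary:
  λ = 5: algebraic multiplicity = 3, geometric multiplicity = 2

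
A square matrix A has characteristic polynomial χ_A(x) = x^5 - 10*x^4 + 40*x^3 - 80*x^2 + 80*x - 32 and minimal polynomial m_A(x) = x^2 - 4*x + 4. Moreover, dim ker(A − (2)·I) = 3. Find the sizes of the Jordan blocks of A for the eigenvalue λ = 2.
Block sizes for λ = 2: [2, 2, 1]

Step 1 — from the characteristic polynomial, algebraic multiplicity of λ = 2 is 5. From dim ker(A − (2)·I) = 3, there are exactly 3 Jordan blocks for λ = 2.
Step 2 — from the minimal polynomial, the factor (x − 2)^2 tells us the largest block for λ = 2 has size 2.
Step 3 — with total size 5, 3 blocks, and largest block 2, the block sizes (in nonincreasing order) are [2, 2, 1].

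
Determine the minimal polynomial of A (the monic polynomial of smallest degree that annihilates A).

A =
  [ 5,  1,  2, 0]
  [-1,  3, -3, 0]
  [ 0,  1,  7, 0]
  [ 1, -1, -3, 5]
x^3 - 15*x^2 + 75*x - 125

The characteristic polynomial is χ_A(x) = (x - 5)^4, so the eigenvalues are known. The minimal polynomial is
  m_A(x) = Π_λ (x − λ)^{k_λ}
where k_λ is the size of the *largest* Jordan block for λ (equivalently, the smallest k with (A − λI)^k v = 0 for every generalised eigenvector v of λ).

  λ = 5: largest Jordan block has size 3, contributing (x − 5)^3

So m_A(x) = (x - 5)^3 = x^3 - 15*x^2 + 75*x - 125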